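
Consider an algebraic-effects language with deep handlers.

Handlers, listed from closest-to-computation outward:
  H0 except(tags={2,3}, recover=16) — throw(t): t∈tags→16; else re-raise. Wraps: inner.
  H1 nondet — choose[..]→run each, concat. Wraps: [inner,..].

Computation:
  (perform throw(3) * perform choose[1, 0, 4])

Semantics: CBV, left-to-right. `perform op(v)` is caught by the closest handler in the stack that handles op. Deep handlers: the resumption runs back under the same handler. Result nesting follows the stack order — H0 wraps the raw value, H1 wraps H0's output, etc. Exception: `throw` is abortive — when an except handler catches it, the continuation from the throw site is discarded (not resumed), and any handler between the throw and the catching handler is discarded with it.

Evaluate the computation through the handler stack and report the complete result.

Evaluation trace:
throw(3) @ H0 caught ⇒ 16
H1 returns [16]
= [16]

Answer: [16]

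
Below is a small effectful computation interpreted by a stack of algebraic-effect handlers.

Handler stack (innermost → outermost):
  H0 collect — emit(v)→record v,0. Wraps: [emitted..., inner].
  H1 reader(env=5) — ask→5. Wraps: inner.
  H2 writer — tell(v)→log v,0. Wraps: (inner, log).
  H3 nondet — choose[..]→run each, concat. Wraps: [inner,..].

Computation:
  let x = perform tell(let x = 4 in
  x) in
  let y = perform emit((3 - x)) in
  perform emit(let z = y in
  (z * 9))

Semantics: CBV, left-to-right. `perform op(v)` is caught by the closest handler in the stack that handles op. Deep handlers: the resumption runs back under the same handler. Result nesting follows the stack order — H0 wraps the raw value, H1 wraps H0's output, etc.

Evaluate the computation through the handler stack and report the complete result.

Step-by-step:
tell(4) @ H2 ⇒ log+=4
emit(3) @ H0 ⇒ out+=3
emit(0) @ H0 ⇒ out+=0
H0 returns [3, 0, 0]
H1 returns [3, 0, 0]
H2 returns ([3, 0, 0], (4))
H3 returns [([3, 0, 0], (4))]
= [([3, 0, 0], (4))]

Answer: [([3, 0, 0], (4))]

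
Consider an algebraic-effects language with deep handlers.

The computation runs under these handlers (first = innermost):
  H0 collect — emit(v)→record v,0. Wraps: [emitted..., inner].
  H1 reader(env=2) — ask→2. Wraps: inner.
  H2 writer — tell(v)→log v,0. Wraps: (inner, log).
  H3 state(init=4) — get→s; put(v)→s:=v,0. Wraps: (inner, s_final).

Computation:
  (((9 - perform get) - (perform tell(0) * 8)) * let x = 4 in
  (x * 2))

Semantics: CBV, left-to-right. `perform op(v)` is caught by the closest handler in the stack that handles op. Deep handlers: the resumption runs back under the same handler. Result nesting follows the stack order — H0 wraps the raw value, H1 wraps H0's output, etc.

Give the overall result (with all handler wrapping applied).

Answer: (([40], (0)), 4)

Evaluation trace:
get @ H3 ⇒ 4
tell(0) @ H2 ⇒ log+=0
H0 returns [40]
H1 returns [40]
H2 returns ([40], (0))
H3 returns (([40], (0)), 4)
= (([40], (0)), 4)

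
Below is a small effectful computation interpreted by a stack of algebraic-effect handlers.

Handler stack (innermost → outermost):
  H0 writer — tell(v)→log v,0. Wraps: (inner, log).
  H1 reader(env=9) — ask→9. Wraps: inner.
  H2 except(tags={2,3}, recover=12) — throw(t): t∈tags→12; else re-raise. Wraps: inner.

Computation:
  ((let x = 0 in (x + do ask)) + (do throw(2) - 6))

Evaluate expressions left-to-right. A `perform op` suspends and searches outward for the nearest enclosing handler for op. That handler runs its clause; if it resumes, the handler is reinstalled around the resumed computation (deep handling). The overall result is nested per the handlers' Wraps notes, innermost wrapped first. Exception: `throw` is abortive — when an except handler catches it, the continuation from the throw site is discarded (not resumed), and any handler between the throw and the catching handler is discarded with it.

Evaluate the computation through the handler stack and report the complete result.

Evaluation trace:
ask @ H1 ⇒ 9
throw(2) @ H2 caught ⇒ 12
= 12

Answer: 12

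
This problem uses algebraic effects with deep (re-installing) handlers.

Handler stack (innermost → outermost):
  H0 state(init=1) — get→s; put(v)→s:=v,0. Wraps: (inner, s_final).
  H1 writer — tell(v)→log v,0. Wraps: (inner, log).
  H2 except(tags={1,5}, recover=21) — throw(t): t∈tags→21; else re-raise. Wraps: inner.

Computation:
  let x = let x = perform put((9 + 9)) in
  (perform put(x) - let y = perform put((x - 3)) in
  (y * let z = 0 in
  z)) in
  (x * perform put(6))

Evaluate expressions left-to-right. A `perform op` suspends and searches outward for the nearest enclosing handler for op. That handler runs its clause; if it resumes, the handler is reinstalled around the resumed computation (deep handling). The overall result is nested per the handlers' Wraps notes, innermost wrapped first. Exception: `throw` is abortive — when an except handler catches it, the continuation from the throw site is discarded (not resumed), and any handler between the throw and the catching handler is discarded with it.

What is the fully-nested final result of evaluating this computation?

Answer: ((0, 6), ())

Step-by-step:
put(18) @ H0 ⇒ s:=18
put(0) @ H0 ⇒ s:=0
put(-3) @ H0 ⇒ s:=-3
put(6) @ H0 ⇒ s:=6
H0 returns (0, 6)
H1 returns ((0, 6), ())
H2 returns ((0, 6), ())
= ((0, 6), ())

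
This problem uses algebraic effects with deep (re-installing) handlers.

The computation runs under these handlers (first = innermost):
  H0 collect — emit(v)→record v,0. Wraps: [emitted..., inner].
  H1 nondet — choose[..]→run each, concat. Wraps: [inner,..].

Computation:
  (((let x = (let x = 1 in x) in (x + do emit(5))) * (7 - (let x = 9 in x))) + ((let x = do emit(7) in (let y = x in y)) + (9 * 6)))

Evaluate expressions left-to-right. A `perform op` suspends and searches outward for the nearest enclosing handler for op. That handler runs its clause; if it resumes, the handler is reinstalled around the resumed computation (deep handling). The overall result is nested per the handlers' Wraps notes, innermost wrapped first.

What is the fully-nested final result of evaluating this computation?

Evaluation trace:
emit(5) @ H0 ⇒ out+=5
emit(7) @ H0 ⇒ out+=7
H0 returns [5, 7, 52]
H1 returns [[5, 7, 52]]
= [[5, 7, 52]]

Answer: [[5, 7, 52]]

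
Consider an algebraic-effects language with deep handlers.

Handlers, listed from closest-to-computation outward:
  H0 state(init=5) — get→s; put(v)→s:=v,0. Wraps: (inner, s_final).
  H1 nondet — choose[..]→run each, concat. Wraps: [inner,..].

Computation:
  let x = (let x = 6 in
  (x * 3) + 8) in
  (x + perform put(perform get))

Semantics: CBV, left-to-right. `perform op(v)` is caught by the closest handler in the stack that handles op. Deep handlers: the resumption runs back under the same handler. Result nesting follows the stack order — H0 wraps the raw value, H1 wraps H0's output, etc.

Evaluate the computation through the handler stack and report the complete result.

Answer: [(26, 5)]

Working:
get @ H0 ⇒ 5
put(5) @ H0 ⇒ s:=5
H0 returns (26, 5)
H1 returns [(26, 5)]
= [(26, 5)]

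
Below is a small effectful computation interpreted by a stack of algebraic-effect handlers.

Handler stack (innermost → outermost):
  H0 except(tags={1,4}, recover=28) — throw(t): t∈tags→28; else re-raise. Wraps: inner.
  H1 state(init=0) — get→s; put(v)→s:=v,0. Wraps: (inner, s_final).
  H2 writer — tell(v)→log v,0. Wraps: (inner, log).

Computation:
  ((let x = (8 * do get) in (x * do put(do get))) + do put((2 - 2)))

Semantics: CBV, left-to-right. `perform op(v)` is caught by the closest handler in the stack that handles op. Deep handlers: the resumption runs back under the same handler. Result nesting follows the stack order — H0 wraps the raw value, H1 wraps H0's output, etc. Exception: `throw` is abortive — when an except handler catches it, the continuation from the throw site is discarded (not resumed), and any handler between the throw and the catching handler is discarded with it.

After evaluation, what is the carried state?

Answer: 0

Working:
get @ H1 ⇒ 0
get @ H1 ⇒ 0
put(0) @ H1 ⇒ s:=0
put(0) @ H1 ⇒ s:=0
H0 returns 0
H1 returns (0, 0)
H2 returns ((0, 0), ())
= ((0, 0), ())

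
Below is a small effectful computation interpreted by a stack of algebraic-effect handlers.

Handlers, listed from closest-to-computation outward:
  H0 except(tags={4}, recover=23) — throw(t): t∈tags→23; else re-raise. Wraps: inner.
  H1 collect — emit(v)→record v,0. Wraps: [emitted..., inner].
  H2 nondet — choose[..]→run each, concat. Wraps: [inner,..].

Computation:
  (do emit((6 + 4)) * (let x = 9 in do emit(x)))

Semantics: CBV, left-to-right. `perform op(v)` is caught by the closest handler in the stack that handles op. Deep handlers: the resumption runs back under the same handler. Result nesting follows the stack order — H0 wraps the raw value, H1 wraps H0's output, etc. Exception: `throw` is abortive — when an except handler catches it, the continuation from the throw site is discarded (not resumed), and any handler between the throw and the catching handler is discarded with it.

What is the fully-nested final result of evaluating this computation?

Answer: [[10, 9, 0]]

Evaluation trace:
emit(10) @ H1 ⇒ out+=10
emit(9) @ H1 ⇒ out+=9
H0 returns 0
H1 returns [10, 9, 0]
H2 returns [[10, 9, 0]]
= [[10, 9, 0]]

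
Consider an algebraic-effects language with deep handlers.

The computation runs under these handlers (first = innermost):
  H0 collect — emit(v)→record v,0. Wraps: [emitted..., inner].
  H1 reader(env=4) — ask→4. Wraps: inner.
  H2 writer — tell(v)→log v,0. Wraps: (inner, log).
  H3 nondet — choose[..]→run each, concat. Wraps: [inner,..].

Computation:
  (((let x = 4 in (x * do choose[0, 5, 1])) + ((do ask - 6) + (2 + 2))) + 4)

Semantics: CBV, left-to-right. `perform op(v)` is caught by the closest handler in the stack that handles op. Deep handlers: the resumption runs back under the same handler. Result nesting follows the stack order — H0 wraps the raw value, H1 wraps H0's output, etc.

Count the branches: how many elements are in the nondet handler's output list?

Answer: 3

Working:
choose[0, 5, 1] @ H3
  branch[0] choose=0:
    ask @ H1 ⇒ 4
    H0 returns [6]
    H1 returns [6]
    H2 returns ([6], ())
    H3 returns [([6], ())]
  branch[1] choose=5:
    ask @ H1 ⇒ 4
    H0 returns [26]
    H1 returns [26]
    H2 returns ([26], ())
    H3 returns [([26], ())]
  branch[2] choose=1:
    ask @ H1 ⇒ 4
    H0 returns [10]
    H1 returns [10]
    H2 returns ([10], ())
    H3 returns [([10], ())]
= [([6], ()), ([26], ()), ([10], ())]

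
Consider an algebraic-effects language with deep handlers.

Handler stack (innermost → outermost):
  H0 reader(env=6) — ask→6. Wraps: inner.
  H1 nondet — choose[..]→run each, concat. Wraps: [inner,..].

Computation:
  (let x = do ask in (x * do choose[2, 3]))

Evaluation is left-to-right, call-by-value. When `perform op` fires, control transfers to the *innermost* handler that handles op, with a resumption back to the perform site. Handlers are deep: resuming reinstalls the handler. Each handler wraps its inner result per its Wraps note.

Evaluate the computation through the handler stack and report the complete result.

Working:
ask @ H0 ⇒ 6
choose[2, 3] @ H1
  branch[0] choose=2:
    H0 returns 12
    H1 returns [12]
  branch[1] choose=3:
    H0 returns 18
    H1 returns [18]
= [12, 18]

Answer: [12, 18]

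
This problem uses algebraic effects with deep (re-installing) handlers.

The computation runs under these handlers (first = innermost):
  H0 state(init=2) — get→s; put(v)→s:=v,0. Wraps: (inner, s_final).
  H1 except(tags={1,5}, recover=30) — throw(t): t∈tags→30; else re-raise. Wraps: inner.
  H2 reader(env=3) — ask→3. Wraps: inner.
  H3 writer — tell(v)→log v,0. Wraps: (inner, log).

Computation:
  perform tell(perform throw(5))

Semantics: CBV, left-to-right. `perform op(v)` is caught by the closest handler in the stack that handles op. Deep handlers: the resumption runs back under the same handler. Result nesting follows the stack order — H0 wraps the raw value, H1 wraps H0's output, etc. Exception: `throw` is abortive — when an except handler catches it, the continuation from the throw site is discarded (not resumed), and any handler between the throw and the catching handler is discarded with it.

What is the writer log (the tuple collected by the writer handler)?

Answer: ()

Step-by-step:
throw(5) @ H1 caught ⇒ 30
H2 returns 30
H3 returns (30, ())
= (30, ())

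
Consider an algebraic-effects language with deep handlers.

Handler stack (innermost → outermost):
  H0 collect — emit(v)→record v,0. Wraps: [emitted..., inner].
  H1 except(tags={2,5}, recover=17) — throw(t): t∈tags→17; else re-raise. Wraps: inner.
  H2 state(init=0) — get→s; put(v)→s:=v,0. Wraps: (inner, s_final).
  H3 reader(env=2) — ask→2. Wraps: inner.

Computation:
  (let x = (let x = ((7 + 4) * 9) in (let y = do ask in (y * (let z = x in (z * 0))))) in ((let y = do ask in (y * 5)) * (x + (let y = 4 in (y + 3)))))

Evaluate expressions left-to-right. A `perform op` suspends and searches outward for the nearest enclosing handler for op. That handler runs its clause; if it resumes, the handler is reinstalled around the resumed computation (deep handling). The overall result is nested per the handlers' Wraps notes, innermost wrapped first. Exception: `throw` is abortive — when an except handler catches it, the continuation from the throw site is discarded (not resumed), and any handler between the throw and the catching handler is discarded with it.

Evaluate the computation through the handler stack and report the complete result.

Answer: ([70], 0)

Step-by-step:
ask @ H3 ⇒ 2
ask @ H3 ⇒ 2
H0 returns [70]
H1 returns [70]
H2 returns ([70], 0)
H3 returns ([70], 0)
= ([70], 0)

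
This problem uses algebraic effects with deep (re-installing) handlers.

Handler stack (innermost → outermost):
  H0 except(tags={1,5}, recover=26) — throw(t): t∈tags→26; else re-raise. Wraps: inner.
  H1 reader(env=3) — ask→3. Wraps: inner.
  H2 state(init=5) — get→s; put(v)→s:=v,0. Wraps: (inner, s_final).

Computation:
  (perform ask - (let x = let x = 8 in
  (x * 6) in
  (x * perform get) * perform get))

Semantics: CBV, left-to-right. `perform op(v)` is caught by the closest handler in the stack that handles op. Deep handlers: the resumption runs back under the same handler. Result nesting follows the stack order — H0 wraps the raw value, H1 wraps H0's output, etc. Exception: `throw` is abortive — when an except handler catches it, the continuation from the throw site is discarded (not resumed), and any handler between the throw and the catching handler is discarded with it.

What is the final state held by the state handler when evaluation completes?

Answer: 5

Step-by-step:
ask @ H1 ⇒ 3
get @ H2 ⇒ 5
get @ H2 ⇒ 5
H0 returns -1197
H1 returns -1197
H2 returns (-1197, 5)
= (-1197, 5)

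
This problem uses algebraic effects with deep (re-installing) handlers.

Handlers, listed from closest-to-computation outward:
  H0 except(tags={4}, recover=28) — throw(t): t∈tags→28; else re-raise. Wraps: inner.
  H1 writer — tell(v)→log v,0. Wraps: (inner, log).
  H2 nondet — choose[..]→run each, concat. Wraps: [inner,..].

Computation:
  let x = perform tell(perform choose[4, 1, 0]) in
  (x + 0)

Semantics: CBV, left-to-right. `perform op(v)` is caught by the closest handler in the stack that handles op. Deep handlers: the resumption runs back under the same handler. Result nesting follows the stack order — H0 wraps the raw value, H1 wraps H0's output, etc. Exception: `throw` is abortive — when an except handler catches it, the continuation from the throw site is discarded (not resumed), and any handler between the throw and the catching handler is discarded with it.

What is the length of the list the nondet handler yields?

Answer: 3

Step-by-step:
choose[4, 1, 0] @ H2
  branch[0] choose=4:
    tell(4) @ H1 ⇒ log+=4
    H0 returns 0
    H1 returns (0, (4))
    H2 returns [(0, (4))]
  branch[1] choose=1:
    tell(1) @ H1 ⇒ log+=1
    H0 returns 0
    H1 returns (0, (1))
    H2 returns [(0, (1))]
  branch[2] choose=0:
    tell(0) @ H1 ⇒ log+=0
    H0 returns 0
    H1 returns (0, (0))
    H2 returns [(0, (0))]
= [(0, (4)), (0, (1)), (0, (0))]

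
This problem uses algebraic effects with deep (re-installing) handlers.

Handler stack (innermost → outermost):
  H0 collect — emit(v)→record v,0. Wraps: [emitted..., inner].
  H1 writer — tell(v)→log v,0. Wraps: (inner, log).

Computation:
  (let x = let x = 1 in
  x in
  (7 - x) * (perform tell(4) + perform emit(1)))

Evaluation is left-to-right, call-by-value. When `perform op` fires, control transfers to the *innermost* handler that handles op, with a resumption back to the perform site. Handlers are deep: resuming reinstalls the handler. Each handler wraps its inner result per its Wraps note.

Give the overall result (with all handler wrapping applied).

Evaluation trace:
tell(4) @ H1 ⇒ log+=4
emit(1) @ H0 ⇒ out+=1
H0 returns [1, 0]
H1 returns ([1, 0], (4))
= ([1, 0], (4))

Answer: ([1, 0], (4))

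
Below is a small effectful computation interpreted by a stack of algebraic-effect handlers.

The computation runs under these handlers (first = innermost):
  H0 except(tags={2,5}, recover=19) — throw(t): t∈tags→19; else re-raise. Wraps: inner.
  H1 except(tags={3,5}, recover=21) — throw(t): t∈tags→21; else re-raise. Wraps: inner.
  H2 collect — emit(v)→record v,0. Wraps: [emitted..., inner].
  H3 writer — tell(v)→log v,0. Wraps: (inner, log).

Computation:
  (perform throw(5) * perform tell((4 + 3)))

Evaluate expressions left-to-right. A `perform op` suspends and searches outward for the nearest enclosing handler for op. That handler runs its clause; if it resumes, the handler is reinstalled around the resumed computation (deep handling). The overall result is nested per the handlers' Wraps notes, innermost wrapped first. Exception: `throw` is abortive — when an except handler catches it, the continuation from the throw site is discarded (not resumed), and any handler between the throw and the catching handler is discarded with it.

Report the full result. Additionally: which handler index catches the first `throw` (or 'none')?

Step-by-step:
throw(5) @ H0 caught ⇒ 19
H1 returns 19
H2 returns [19]
H3 returns ([19], ())
= ([19], ())

Answer: ([19], ()) ; first throw caught by: H0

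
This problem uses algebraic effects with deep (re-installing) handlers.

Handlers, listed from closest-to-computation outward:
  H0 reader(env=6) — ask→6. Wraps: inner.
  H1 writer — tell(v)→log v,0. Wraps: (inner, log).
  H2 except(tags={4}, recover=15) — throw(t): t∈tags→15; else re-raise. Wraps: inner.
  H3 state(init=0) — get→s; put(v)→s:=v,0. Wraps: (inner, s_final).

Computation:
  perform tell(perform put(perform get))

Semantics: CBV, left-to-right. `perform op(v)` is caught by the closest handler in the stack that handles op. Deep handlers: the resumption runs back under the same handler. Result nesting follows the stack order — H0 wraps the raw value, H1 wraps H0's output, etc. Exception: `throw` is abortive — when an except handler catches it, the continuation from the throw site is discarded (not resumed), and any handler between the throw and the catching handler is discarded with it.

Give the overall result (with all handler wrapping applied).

Working:
get @ H3 ⇒ 0
put(0) @ H3 ⇒ s:=0
tell(0) @ H1 ⇒ log+=0
H0 returns 0
H1 returns (0, (0))
H2 returns (0, (0))
H3 returns ((0, (0)), 0)
= ((0, (0)), 0)

Answer: ((0, (0)), 0)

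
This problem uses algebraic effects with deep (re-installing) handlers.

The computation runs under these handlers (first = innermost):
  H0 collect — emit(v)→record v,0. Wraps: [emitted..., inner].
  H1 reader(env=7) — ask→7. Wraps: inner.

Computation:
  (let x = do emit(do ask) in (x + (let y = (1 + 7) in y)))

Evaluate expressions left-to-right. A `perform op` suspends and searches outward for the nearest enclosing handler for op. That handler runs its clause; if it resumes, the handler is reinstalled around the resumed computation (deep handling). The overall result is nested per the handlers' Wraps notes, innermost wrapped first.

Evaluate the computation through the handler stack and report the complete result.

Answer: [7, 8]

Evaluation trace:
ask @ H1 ⇒ 7
emit(7) @ H0 ⇒ out+=7
H0 returns [7, 8]
H1 returns [7, 8]
= [7, 8]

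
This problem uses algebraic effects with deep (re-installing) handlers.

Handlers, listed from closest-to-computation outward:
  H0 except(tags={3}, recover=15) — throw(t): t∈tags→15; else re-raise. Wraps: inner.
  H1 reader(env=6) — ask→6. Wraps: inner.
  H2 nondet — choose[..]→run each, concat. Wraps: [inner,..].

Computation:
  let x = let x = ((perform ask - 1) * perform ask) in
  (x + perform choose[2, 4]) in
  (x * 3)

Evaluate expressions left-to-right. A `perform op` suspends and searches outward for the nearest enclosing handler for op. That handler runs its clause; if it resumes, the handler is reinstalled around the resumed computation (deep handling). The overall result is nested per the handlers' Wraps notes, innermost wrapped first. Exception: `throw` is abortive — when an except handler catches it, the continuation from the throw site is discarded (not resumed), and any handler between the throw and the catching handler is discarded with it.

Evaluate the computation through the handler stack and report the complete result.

Step-by-step:
ask @ H1 ⇒ 6
ask @ H1 ⇒ 6
choose[2, 4] @ H2
  branch[0] choose=2:
    H0 returns 96
    H1 returns 96
    H2 returns [96]
  branch[1] choose=4:
    H0 returns 102
    H1 returns 102
    H2 returns [102]
= [96, 102]

Answer: [96, 102]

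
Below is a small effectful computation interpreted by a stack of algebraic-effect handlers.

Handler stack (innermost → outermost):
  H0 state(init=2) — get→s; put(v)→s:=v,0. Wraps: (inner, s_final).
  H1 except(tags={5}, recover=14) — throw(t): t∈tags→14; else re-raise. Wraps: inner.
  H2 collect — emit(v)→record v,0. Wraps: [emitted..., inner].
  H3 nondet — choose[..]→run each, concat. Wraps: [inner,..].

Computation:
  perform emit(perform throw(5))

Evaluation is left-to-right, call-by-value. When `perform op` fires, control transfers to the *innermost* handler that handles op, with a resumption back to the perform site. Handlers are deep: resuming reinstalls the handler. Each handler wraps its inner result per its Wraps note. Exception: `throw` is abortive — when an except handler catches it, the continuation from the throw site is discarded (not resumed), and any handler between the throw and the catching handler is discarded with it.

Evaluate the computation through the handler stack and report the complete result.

Answer: [[14]]

Evaluation trace:
throw(5) @ H1 caught ⇒ 14
H2 returns [14]
H3 returns [[14]]
= [[14]]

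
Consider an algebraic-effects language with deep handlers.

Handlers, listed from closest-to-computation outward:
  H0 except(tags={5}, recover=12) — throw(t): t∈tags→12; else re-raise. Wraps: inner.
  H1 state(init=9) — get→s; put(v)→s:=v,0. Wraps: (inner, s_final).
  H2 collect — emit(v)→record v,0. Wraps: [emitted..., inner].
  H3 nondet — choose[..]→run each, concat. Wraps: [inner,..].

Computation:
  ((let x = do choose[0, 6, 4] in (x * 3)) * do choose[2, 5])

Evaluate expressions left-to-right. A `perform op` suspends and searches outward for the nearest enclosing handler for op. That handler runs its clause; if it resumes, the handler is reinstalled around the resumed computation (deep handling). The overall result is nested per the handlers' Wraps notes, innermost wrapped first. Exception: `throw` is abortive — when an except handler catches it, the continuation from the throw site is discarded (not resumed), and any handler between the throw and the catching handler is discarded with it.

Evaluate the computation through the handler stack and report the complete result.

Working:
choose[0, 6, 4] @ H3
  branch[0] choose=0:
    choose[2, 5] @ H3
      branch[0] choose=2:
        H0 returns 0
        H1 returns (0, 9)
        H2 returns [(0, 9)]
        H3 returns [[(0, 9)]]
      branch[1] choose=5:
        H0 returns 0
        H1 returns (0, 9)
        H2 returns [(0, 9)]
        H3 returns [[(0, 9)]]
  branch[1] choose=6:
    choose[2, 5] @ H3
      branch[0] choose=2:
        H0 returns 36
        H1 returns (36, 9)
        H2 returns [(36, 9)]
        H3 returns [[(36, 9)]]
      branch[1] choose=5:
        H0 returns 90
        H1 returns (90, 9)
        H2 returns [(90, 9)]
        H3 returns [[(90, 9)]]
  branch[2] choose=4:
    choose[2, 5] @ H3
      branch[0] choose=2:
        H0 returns 24
        H1 returns (24, 9)
        H2 returns [(24, 9)]
        H3 returns [[(24, 9)]]
      branch[1] choose=5:
        H0 returns 60
        H1 returns (60, 9)
        H2 returns [(60, 9)]
        H3 returns [[(60, 9)]]
= [[(0, 9)], [(0, 9)], [(36, 9)], [(90, 9)], [(24, 9)], [(60, 9)]]

Answer: [[(0, 9)], [(0, 9)], [(36, 9)], [(90, 9)], [(24, 9)], [(60, 9)]]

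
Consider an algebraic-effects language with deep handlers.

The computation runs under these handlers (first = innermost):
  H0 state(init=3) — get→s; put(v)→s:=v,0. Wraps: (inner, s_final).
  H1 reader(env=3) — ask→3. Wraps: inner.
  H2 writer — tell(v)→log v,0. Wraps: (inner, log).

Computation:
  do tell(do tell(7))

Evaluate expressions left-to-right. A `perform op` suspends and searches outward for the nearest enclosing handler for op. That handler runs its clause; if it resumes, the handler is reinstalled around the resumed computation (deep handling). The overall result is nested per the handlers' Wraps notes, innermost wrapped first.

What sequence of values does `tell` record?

Step-by-step:
tell(7) @ H2 ⇒ log+=7
tell(0) @ H2 ⇒ log+=0
H0 returns (0, 3)
H1 returns (0, 3)
H2 returns ((0, 3), (7, 0))
= ((0, 3), (7, 0))

Answer: (7, 0)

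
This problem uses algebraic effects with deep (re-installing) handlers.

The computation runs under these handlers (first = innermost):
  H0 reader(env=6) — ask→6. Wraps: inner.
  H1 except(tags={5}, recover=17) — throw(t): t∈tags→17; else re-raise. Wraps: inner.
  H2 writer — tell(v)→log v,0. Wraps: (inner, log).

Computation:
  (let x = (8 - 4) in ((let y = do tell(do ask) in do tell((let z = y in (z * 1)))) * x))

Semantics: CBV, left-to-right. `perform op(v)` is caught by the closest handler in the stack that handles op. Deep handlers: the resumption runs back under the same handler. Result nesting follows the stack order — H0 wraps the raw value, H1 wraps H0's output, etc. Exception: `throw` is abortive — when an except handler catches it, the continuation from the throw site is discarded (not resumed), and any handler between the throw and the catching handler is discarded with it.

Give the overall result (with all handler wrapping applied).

Evaluation trace:
ask @ H0 ⇒ 6
tell(6) @ H2 ⇒ log+=6
tell(0) @ H2 ⇒ log+=0
H0 returns 0
H1 returns 0
H2 returns (0, (6, 0))
= (0, (6, 0))

Answer: (0, (6, 0))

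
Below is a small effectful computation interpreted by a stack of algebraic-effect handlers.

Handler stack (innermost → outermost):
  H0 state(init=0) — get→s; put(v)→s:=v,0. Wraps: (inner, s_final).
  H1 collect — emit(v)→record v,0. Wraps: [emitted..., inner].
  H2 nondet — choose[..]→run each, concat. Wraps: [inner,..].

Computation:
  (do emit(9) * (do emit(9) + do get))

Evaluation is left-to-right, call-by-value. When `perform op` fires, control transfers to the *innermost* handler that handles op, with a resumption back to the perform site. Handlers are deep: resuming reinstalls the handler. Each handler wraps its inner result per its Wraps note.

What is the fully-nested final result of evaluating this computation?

Answer: [[9, 9, (0, 0)]]

Evaluation trace:
emit(9) @ H1 ⇒ out+=9
emit(9) @ H1 ⇒ out+=9
get @ H0 ⇒ 0
H0 returns (0, 0)
H1 returns [9, 9, (0, 0)]
H2 returns [[9, 9, (0, 0)]]
= [[9, 9, (0, 0)]]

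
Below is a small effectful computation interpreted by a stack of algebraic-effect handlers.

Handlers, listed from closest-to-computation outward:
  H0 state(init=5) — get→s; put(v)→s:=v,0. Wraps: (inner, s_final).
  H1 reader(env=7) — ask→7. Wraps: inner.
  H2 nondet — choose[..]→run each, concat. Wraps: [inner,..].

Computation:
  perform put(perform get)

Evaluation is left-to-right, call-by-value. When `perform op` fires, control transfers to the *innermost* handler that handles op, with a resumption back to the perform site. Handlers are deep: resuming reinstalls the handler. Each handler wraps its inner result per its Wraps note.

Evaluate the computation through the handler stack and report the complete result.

Step-by-step:
get @ H0 ⇒ 5
put(5) @ H0 ⇒ s:=5
H0 returns (0, 5)
H1 returns (0, 5)
H2 returns [(0, 5)]
= [(0, 5)]

Answer: [(0, 5)]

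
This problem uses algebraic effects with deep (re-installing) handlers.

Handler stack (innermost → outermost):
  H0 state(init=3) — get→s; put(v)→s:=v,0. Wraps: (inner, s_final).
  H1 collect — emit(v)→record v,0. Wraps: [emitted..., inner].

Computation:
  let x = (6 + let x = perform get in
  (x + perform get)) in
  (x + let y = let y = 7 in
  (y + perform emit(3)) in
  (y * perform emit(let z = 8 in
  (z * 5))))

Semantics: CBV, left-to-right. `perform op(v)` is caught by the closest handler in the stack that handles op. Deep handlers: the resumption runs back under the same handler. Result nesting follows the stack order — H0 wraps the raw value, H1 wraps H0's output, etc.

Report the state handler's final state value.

Step-by-step:
get @ H0 ⇒ 3
get @ H0 ⇒ 3
emit(3) @ H1 ⇒ out+=3
emit(40) @ H1 ⇒ out+=40
H0 returns (12, 3)
H1 returns [3, 40, (12, 3)]
= [3, 40, (12, 3)]

Answer: 3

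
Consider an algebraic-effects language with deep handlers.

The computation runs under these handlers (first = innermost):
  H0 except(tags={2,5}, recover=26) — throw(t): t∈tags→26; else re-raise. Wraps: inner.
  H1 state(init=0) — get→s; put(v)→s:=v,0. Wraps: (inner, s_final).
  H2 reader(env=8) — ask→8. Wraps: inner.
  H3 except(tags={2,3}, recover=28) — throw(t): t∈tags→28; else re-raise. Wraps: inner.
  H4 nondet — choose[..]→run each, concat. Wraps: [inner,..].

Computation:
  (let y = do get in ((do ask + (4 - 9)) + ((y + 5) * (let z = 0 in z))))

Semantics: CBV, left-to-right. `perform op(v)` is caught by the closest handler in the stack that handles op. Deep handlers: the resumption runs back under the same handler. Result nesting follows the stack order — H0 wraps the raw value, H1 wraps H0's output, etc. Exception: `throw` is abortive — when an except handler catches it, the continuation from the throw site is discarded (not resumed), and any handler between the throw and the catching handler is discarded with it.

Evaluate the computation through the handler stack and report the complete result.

Answer: [(3, 0)]

Working:
get @ H1 ⇒ 0
ask @ H2 ⇒ 8
H0 returns 3
H1 returns (3, 0)
H2 returns (3, 0)
H3 returns (3, 0)
H4 returns [(3, 0)]
= [(3, 0)]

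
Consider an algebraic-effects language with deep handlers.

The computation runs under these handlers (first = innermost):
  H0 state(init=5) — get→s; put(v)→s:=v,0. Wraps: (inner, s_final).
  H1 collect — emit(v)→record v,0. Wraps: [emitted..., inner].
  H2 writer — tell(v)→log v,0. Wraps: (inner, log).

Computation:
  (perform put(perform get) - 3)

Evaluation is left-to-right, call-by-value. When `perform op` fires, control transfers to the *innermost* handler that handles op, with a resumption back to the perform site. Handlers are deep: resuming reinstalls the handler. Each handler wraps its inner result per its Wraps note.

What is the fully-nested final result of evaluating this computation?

Answer: ([(-3, 5)], ())

Evaluation trace:
get @ H0 ⇒ 5
put(5) @ H0 ⇒ s:=5
H0 returns (-3, 5)
H1 returns [(-3, 5)]
H2 returns ([(-3, 5)], ())
= ([(-3, 5)], ())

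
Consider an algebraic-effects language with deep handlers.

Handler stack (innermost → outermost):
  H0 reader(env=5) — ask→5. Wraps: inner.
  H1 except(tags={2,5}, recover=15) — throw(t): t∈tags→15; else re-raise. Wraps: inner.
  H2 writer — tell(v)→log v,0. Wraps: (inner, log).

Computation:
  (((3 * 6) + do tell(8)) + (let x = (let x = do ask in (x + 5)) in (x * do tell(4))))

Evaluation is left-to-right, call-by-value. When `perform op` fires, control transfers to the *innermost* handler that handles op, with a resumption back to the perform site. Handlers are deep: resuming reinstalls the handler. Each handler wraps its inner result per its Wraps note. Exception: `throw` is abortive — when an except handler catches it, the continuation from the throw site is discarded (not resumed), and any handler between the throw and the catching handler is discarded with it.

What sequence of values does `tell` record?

Answer: (8, 4)

Step-by-step:
tell(8) @ H2 ⇒ log+=8
ask @ H0 ⇒ 5
tell(4) @ H2 ⇒ log+=4
H0 returns 18
H1 returns 18
H2 returns (18, (8, 4))
= (18, (8, 4))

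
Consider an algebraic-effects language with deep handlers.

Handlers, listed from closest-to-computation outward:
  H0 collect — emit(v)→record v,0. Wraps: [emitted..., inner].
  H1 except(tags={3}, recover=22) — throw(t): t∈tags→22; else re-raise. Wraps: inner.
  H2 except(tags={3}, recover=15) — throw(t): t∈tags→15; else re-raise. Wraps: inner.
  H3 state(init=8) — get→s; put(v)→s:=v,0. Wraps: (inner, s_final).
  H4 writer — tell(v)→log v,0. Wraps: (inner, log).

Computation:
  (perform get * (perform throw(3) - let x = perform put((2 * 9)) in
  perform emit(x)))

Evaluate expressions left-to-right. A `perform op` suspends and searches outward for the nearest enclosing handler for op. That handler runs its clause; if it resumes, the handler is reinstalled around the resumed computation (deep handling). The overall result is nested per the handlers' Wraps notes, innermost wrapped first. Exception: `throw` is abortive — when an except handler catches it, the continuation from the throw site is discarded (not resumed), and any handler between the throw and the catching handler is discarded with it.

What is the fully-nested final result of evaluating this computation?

Answer: ((22, 8), ())

Evaluation trace:
get @ H3 ⇒ 8
throw(3) @ H1 caught ⇒ 22
H2 returns 22
H3 returns (22, 8)
H4 returns ((22, 8), ())
= ((22, 8), ())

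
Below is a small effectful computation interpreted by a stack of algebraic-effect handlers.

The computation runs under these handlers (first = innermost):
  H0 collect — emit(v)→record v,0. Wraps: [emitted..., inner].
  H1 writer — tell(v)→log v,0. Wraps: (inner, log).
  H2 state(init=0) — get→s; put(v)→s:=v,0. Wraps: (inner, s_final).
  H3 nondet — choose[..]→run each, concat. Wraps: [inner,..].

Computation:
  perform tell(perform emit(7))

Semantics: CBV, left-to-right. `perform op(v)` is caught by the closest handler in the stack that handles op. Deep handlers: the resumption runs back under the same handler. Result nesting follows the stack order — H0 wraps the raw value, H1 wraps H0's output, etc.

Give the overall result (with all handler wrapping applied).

Step-by-step:
emit(7) @ H0 ⇒ out+=7
tell(0) @ H1 ⇒ log+=0
H0 returns [7, 0]
H1 returns ([7, 0], (0))
H2 returns (([7, 0], (0)), 0)
H3 returns [(([7, 0], (0)), 0)]
= [(([7, 0], (0)), 0)]

Answer: [(([7, 0], (0)), 0)]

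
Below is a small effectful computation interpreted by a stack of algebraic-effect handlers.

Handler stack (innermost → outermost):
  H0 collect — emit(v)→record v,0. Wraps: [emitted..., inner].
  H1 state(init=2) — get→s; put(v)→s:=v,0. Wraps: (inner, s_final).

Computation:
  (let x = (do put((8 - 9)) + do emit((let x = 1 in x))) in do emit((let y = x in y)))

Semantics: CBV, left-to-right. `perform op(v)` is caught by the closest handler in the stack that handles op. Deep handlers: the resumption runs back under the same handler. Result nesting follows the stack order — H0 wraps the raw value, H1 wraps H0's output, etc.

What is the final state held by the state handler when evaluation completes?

Step-by-step:
put(-1) @ H1 ⇒ s:=-1
emit(1) @ H0 ⇒ out+=1
emit(0) @ H0 ⇒ out+=0
H0 returns [1, 0, 0]
H1 returns ([1, 0, 0], -1)
= ([1, 0, 0], -1)

Answer: -1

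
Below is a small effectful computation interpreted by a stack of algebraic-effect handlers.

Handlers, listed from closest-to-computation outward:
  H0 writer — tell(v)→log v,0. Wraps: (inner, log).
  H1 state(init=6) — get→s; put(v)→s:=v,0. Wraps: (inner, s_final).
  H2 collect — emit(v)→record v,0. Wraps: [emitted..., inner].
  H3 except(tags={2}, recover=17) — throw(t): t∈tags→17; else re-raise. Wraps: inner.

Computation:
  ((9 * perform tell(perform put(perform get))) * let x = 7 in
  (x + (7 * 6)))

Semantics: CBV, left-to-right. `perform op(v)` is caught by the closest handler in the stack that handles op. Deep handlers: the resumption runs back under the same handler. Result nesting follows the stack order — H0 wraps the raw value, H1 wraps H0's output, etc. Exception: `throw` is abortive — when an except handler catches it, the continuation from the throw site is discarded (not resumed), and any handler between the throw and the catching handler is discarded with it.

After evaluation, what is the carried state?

Answer: 6

Evaluation trace:
get @ H1 ⇒ 6
put(6) @ H1 ⇒ s:=6
tell(0) @ H0 ⇒ log+=0
H0 returns (0, (0))
H1 returns ((0, (0)), 6)
H2 returns [((0, (0)), 6)]
H3 returns [((0, (0)), 6)]
= [((0, (0)), 6)]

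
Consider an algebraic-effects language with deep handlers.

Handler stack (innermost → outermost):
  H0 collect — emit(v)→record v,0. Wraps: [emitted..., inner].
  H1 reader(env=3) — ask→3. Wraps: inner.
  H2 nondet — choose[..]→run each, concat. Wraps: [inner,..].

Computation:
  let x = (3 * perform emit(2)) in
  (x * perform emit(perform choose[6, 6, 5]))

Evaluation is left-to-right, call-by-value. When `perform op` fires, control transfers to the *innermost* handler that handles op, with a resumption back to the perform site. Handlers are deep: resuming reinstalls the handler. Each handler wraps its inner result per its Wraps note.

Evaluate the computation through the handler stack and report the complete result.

Evaluation trace:
emit(2) @ H0 ⇒ out+=2
choose[6, 6, 5] @ H2
  branch[0] choose=6:
    emit(6) @ H0 ⇒ out+=6
    H0 returns [2, 6, 0]
    H1 returns [2, 6, 0]
    H2 returns [[2, 6, 0]]
  branch[1] choose=6:
    emit(6) @ H0 ⇒ out+=6
    H0 returns [2, 6, 0]
    H1 returns [2, 6, 0]
    H2 returns [[2, 6, 0]]
  branch[2] choose=5:
    emit(5) @ H0 ⇒ out+=5
    H0 returns [2, 5, 0]
    H1 returns [2, 5, 0]
    H2 returns [[2, 5, 0]]
= [[2, 6, 0], [2, 6, 0], [2, 5, 0]]

Answer: [[2, 6, 0], [2, 6, 0], [2, 5, 0]]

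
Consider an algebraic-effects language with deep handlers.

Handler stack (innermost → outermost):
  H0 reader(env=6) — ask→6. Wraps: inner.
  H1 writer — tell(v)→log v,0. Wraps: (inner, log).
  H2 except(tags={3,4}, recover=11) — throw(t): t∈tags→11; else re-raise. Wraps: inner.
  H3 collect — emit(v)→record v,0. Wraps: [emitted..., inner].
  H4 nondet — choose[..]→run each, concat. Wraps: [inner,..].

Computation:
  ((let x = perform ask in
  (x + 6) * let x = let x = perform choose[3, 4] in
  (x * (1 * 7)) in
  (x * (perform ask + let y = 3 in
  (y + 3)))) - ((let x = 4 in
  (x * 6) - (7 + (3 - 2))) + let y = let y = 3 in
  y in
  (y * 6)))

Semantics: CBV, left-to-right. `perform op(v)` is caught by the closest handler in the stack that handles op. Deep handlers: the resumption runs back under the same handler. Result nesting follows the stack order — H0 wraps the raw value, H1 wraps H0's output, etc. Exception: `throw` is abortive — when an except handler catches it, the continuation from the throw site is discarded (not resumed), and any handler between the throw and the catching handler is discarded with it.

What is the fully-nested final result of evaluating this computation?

Evaluation trace:
ask @ H0 ⇒ 6
choose[3, 4] @ H4
  branch[0] choose=3:
    ask @ H0 ⇒ 6
    H0 returns 2990
    H1 returns (2990, ())
    H2 returns (2990, ())
    H3 returns [(2990, ())]
    H4 returns [[(2990, ())]]
  branch[1] choose=4:
    ask @ H0 ⇒ 6
    H0 returns 3998
    H1 returns (3998, ())
    H2 returns (3998, ())
    H3 returns [(3998, ())]
    H4 returns [[(3998, ())]]
= [[(2990, ())], [(3998, ())]]

Answer: [[(2990, ())], [(3998, ())]]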